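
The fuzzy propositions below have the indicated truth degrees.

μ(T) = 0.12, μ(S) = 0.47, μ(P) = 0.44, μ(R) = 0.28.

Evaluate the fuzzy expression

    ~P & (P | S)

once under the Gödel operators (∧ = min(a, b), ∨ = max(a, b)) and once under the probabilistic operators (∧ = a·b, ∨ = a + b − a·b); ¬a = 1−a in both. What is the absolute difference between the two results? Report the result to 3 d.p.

Under Gödel:
  ~P = 1 − 0.44 = 0.56
  P | S = max(a, b) on (0.44, 0.47) = 0.47
  ~P & (P | S) = min(a, b) on (0.56, 0.47) = 0.47
  → value = 0.4700
Under probabilistic:
  ~P = 1 − 0.4400 = 0.5600
  P | S = a + b − a·b on (0.4400, 0.4700) = 0.7032
  ~P & (P | S) = a·b on (0.5600, 0.7032) = 0.3938
  → value = 0.3938
|0.4700 − 0.3938| = 0.076

0.076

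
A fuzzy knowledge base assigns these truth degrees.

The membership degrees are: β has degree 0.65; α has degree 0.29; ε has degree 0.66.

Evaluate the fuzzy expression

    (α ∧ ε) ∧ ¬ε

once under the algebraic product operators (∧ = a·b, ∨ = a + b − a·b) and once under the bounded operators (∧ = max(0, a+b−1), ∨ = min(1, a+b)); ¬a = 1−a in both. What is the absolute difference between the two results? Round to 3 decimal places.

Under algebraic product:
  α ∧ ε = a·b on (0.2900, 0.6600) = 0.1914
  ¬ε = 1 − 0.6600 = 0.3400
  (α ∧ ε) ∧ ¬ε = a·b on (0.1914, 0.3400) = 0.0651
  → value = 0.0651
Under bounded:
  α ∧ ε = max(0, a+b−1) on (0.29, 0.66) = 0.00
  ¬ε = 1 − 0.66 = 0.34
  (α ∧ ε) ∧ ¬ε = max(0, a+b−1) on (0.00, 0.34) = 0.00
  → value = 0.0000
|0.0651 − 0.0000| = 0.065

0.065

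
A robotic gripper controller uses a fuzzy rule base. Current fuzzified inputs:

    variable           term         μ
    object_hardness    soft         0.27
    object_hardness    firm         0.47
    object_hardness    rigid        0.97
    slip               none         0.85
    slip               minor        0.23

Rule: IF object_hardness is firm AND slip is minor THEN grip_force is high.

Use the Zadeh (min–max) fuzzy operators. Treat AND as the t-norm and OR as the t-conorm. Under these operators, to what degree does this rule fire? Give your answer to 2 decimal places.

0.23

firing strength: firm=0.47, minor=0.23; AND[min(a, b)] → w = 0.23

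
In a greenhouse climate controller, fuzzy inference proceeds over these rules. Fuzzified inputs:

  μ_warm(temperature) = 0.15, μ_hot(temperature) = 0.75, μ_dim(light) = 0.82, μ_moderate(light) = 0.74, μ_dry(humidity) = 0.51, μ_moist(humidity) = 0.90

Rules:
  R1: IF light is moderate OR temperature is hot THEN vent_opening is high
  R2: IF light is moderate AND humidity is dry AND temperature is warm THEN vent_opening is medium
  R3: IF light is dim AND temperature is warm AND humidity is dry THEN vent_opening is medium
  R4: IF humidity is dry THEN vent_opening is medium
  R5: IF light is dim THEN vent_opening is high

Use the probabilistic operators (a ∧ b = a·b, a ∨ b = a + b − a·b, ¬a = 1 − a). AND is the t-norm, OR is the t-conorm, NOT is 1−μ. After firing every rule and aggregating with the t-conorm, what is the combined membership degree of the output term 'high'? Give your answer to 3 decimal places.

R1: moderate=0.74, hot=0.75; OR[a + b − a·b] → w = 0.9350
R2: moderate=0.74, dry=0.51, warm=0.15; AND[a·b] → w = 0.0566
R3: dim=0.82, warm=0.15, dry=0.51; AND[a·b] → w = 0.0627
R4: dry=0.51 → w = 0.5100
R5: dim=0.82 → w = 0.8200
Rules with consequent 'high': {R1, R5} → strengths 0.9350, 0.8200
Aggregate via t-conorm [a + b − a·b]: 0.9883

0.988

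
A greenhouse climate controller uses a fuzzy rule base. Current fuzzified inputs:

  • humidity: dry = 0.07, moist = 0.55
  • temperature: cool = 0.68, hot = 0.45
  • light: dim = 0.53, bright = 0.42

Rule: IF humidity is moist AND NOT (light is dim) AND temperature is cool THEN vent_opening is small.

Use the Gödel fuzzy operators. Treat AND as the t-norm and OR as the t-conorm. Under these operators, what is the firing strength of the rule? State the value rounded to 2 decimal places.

firing strength: moist=0.55, ¬dim=1−0.53=0.47, cool=0.68; AND[min(a, b)] → w = 0.47

0.47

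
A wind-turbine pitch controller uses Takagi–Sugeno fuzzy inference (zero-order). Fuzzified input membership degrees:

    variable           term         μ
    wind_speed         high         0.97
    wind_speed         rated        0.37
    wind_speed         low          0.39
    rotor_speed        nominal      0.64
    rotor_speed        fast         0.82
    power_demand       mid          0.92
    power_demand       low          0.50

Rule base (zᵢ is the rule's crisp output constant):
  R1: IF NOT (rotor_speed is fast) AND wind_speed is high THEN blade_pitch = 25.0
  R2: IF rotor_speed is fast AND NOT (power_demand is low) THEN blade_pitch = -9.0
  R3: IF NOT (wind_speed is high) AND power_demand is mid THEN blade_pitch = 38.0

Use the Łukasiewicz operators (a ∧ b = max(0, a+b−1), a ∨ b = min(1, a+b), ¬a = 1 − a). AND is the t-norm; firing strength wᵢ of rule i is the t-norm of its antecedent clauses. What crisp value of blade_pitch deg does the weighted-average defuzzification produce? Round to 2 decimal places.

1.85

R1 (z=25.0): ¬fast=1−0.82=0.18, high=0.97; AND[max(0, a+b−1)] → w = 0.15
R2 (z=-9.0): fast=0.82, ¬low=1−0.50=0.50; AND[max(0, a+b−1)] → w = 0.32
R3 (z=38.0): ¬high=1−0.97=0.03, mid=0.92; AND[max(0, a+b−1)] → w = 0.00
Weighted average = (0.15·25.0 + 0.32·-9.0 + 0.00·38.0) / (0.15 + 0.32 + 0.00)
  = 0.8700 / 0.4700 = 1.85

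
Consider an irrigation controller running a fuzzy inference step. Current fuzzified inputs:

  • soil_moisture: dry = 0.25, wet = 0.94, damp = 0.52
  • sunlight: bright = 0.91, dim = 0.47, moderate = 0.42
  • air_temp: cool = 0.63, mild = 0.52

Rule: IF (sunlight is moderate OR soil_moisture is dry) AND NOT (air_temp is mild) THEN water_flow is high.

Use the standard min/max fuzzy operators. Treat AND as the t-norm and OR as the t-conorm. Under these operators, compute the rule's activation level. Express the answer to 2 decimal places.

0.42

firing strength: (moderate=0.42 OR dry=0.25) = 0.42; AND[min(a, b)] with ¬mild=1−0.52=0.48 → w = 0.42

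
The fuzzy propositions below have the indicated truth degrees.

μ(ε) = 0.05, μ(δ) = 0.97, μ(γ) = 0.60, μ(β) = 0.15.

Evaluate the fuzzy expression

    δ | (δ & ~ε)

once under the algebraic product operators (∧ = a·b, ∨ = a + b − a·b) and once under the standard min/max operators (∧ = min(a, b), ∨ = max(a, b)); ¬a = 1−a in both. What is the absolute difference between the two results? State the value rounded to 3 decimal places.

Under algebraic product:
  ~ε = 1 − 0.0500 = 0.9500
  δ & ~ε = a·b on (0.9700, 0.9500) = 0.9215
  δ | (δ & ~ε) = a + b − a·b on (0.9700, 0.9215) = 0.9976
  → value = 0.9976
Under standard min/max:
  ~ε = 1 − 0.05 = 0.95
  δ & ~ε = min(a, b) on (0.97, 0.95) = 0.95
  δ | (δ & ~ε) = max(a, b) on (0.97, 0.95) = 0.97
  → value = 0.9700
|0.9976 − 0.9700| = 0.028

0.028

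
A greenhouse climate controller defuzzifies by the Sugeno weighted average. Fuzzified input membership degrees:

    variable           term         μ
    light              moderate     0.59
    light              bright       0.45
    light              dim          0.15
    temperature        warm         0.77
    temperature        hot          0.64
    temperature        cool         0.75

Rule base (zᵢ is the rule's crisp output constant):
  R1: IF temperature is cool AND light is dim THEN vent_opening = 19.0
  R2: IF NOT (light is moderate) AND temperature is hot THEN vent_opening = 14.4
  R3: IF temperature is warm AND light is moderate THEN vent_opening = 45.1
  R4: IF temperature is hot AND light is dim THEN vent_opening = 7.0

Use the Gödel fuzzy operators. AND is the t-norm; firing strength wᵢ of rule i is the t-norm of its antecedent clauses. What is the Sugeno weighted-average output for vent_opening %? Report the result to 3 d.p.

28.010

R1 (z=19.0): cool=0.75, dim=0.15; AND[min(a, b)] → w = 0.15
R2 (z=14.4): ¬moderate=1−0.59=0.41, hot=0.64; AND[min(a, b)] → w = 0.41
R3 (z=45.1): warm=0.77, moderate=0.59; AND[min(a, b)] → w = 0.59
R4 (z=7.0): hot=0.64, dim=0.15; AND[min(a, b)] → w = 0.15
Weighted average = (0.15·19.0 + 0.41·14.4 + 0.59·45.1 + 0.15·7.0) / (0.15 + 0.41 + 0.59 + 0.15)
  = 36.4130 / 1.3000 = 28.010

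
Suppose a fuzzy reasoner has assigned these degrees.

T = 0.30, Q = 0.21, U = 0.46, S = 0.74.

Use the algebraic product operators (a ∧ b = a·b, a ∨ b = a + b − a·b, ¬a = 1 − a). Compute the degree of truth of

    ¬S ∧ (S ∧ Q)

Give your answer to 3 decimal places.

0.040

¬S = 1 − 0.7400 = 0.2600
S ∧ Q = a·b on (0.7400, 0.2100) = 0.1554
¬S ∧ (S ∧ Q) = a·b on (0.2600, 0.1554) = 0.0404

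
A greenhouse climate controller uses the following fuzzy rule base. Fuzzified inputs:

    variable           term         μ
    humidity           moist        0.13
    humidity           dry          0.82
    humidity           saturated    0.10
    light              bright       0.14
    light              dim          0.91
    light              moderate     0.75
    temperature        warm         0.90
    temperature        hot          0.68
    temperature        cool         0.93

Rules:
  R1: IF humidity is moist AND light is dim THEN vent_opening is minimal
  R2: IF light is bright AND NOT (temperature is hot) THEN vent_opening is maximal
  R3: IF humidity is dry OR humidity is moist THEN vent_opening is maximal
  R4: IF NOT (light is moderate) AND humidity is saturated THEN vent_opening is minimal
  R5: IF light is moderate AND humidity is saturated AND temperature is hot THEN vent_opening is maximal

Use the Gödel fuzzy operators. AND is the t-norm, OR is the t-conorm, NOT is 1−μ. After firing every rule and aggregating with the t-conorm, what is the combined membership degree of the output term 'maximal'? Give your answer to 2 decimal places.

0.82

R1: moist=0.13, dim=0.91; AND[min(a, b)] → w = 0.13
R2: bright=0.14, ¬hot=1−0.68=0.32; AND[min(a, b)] → w = 0.14
R3: dry=0.82, moist=0.13; OR[max(a, b)] → w = 0.82
R4: ¬moderate=1−0.75=0.25, saturated=0.10; AND[min(a, b)] → w = 0.10
R5: moderate=0.75, saturated=0.10, hot=0.68; AND[min(a, b)] → w = 0.10
Rules with consequent 'maximal': {R2, R3, R5} → strengths 0.14, 0.82, 0.10
Aggregate via t-conorm [max(a, b)]: 0.82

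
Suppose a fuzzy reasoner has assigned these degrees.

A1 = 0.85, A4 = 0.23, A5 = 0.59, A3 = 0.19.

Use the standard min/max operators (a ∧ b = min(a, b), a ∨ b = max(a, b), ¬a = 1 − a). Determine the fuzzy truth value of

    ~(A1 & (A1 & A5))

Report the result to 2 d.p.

0.41

A1 & A5 = min(a, b) on (0.85, 0.59) = 0.59
A1 & (A1 & A5) = min(a, b) on (0.85, 0.59) = 0.59
~(A1 & (A1 & A5)) = 1 − 0.59 = 0.41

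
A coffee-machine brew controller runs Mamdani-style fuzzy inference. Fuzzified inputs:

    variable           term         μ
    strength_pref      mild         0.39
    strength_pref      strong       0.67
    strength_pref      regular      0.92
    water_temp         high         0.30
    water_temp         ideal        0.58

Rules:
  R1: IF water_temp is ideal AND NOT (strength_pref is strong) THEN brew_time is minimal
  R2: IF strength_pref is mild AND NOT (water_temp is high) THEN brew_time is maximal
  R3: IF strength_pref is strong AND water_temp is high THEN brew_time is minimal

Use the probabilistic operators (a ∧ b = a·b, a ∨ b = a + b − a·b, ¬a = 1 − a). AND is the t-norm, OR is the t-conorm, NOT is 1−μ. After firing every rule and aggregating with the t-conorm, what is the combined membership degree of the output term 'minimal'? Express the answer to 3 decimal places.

R1: ideal=0.58, ¬strong=1−0.67=0.33; AND[a·b] → w = 0.1914
R2: mild=0.39, ¬high=1−0.30=0.70; AND[a·b] → w = 0.2730
R3: strong=0.67, high=0.30; AND[a·b] → w = 0.2010
Rules with consequent 'minimal': {R1, R3} → strengths 0.1914, 0.2010
Aggregate via t-conorm [a + b − a·b]: 0.3539

0.354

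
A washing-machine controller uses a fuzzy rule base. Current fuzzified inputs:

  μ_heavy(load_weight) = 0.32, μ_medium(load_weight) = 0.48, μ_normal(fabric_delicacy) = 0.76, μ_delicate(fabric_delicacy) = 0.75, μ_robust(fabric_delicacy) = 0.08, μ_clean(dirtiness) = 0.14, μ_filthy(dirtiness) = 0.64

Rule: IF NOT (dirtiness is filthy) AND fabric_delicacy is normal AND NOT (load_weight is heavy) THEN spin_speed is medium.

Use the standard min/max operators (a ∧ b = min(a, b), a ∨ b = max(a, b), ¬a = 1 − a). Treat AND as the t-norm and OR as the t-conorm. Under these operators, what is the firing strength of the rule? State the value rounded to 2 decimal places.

0.36

firing strength: ¬filthy=1−0.64=0.36, normal=0.76, ¬heavy=1−0.32=0.68; AND[min(a, b)] → w = 0.36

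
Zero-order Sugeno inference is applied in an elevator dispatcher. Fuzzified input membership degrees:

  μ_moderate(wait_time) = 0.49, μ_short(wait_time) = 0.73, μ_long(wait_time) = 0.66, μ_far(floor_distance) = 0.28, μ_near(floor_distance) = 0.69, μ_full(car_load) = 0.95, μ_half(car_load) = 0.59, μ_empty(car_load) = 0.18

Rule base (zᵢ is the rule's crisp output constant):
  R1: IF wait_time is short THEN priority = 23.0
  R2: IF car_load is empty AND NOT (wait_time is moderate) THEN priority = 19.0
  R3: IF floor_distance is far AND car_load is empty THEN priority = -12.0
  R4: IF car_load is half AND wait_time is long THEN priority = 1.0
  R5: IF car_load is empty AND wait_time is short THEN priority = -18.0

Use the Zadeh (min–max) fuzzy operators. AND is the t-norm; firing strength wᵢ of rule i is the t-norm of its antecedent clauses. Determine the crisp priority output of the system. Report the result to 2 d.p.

R1 (z=23.0): short=0.73 → w = 0.73
R2 (z=19.0): empty=0.18, ¬moderate=1−0.49=0.51; AND[min(a, b)] → w = 0.18
R3 (z=-12.0): far=0.28, empty=0.18; AND[min(a, b)] → w = 0.18
R4 (z=1.0): half=0.59, long=0.66; AND[min(a, b)] → w = 0.59
R5 (z=-18.0): empty=0.18, short=0.73; AND[min(a, b)] → w = 0.18
Weighted average = (0.73·23.0 + 0.18·19.0 + 0.18·-12.0 + 0.59·1.0 + 0.18·-18.0) / (0.73 + 0.18 + 0.18 + 0.59 + 0.18)
  = 15.4000 / 1.8600 = 8.28

8.28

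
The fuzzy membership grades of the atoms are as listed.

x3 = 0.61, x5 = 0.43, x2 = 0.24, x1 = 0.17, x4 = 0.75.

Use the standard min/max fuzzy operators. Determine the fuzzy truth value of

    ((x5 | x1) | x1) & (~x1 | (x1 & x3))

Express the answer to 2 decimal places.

x5 | x1 = max(a, b) on (0.43, 0.17) = 0.43
(x5 | x1) | x1 = max(a, b) on (0.43, 0.17) = 0.43
~x1 = 1 − 0.17 = 0.83
x1 & x3 = min(a, b) on (0.17, 0.61) = 0.17
~x1 | (x1 & x3) = max(a, b) on (0.83, 0.17) = 0.83
((x5 | x1) | x1) & (~x1 | (x1 & x3)) = min(a, b) on (0.43, 0.83) = 0.43

0.43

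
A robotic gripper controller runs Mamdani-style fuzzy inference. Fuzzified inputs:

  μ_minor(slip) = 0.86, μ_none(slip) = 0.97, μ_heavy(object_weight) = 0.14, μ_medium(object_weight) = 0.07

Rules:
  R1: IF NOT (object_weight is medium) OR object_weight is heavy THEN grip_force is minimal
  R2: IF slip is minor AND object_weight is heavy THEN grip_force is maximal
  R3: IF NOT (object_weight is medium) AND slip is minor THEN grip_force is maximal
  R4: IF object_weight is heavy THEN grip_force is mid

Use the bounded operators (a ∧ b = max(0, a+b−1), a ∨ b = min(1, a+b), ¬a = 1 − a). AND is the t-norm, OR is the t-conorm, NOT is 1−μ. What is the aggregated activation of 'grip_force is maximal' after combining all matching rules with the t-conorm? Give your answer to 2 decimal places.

0.79

R1: ¬medium=1−0.07=0.93, heavy=0.14; OR[min(1, a+b)] → w = 1.00
R2: minor=0.86, heavy=0.14; AND[max(0, a+b−1)] → w = 0.00
R3: ¬medium=1−0.07=0.93, minor=0.86; AND[max(0, a+b−1)] → w = 0.79
R4: heavy=0.14 → w = 0.14
Rules with consequent 'maximal': {R2, R3} → strengths 0.00, 0.79
Aggregate via t-conorm [min(1, a+b)]: 0.79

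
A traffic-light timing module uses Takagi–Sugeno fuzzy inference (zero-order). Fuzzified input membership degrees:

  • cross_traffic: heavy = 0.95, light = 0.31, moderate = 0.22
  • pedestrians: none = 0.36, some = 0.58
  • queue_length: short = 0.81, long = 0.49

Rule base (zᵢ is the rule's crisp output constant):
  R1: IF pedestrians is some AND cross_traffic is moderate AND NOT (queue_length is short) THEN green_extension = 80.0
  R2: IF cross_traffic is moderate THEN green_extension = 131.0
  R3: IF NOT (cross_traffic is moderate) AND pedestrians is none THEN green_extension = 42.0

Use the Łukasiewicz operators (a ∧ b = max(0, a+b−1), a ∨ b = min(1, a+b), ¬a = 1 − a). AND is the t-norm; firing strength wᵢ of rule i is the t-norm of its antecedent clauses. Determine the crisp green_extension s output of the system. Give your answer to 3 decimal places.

96.389

R1 (z=80.0): some=0.58, moderate=0.22, ¬short=1−0.81=0.19; AND[max(0, a+b−1)] → w = 0.00
R2 (z=131.0): moderate=0.22 → w = 0.22
R3 (z=42.0): ¬moderate=1−0.22=0.78, none=0.36; AND[max(0, a+b−1)] → w = 0.14
Weighted average = (0.00·80.0 + 0.22·131.0 + 0.14·42.0) / (0.00 + 0.22 + 0.14)
  = 34.7000 / 0.3600 = 96.389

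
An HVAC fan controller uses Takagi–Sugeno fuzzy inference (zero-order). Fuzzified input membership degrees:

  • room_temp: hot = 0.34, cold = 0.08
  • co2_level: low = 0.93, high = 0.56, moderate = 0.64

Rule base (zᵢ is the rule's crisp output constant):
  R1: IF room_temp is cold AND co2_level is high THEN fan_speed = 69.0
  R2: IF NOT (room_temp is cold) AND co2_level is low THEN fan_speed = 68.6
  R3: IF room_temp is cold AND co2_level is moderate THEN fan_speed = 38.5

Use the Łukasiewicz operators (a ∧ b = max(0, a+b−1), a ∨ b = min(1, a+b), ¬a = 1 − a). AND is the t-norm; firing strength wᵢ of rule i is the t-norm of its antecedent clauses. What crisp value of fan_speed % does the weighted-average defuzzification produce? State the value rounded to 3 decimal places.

68.600

R1 (z=69.0): cold=0.08, high=0.56; AND[max(0, a+b−1)] → w = 0.00
R2 (z=68.6): ¬cold=1−0.08=0.92, low=0.93; AND[max(0, a+b−1)] → w = 0.85
R3 (z=38.5): cold=0.08, moderate=0.64; AND[max(0, a+b−1)] → w = 0.00
Weighted average = (0.00·69.0 + 0.85·68.6 + 0.00·38.5) / (0.00 + 0.85 + 0.00)
  = 58.3100 / 0.8500 = 68.600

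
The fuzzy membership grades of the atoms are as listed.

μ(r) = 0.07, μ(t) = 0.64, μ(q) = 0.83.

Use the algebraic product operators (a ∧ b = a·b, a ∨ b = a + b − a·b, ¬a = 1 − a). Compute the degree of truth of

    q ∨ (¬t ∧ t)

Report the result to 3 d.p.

¬t = 1 − 0.6400 = 0.3600
¬t ∧ t = a·b on (0.3600, 0.6400) = 0.2304
q ∨ (¬t ∧ t) = a + b − a·b on (0.8300, 0.2304) = 0.8692

0.869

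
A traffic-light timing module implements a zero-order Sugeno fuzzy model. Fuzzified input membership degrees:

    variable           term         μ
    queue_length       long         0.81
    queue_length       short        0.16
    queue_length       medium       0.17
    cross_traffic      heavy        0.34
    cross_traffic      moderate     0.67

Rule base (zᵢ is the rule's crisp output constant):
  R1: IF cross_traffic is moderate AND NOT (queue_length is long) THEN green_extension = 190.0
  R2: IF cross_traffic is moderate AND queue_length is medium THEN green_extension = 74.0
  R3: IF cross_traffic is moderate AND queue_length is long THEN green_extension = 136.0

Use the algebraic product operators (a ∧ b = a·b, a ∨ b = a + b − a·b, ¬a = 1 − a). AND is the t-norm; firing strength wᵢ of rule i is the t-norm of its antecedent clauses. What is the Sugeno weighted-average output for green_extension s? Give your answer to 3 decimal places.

135.761

R1 (z=190.0): moderate=0.67, ¬long=1−0.81=0.19; AND[a·b] → w = 0.1273
R2 (z=74.0): moderate=0.67, medium=0.17; AND[a·b] → w = 0.1139
R3 (z=136.0): moderate=0.67, long=0.81; AND[a·b] → w = 0.5427
Weighted average = (0.1273·190.0 + 0.1139·74.0 + 0.5427·136.0) / (0.1273 + 0.1139 + 0.5427)
  = 106.4228 / 0.7839 = 135.761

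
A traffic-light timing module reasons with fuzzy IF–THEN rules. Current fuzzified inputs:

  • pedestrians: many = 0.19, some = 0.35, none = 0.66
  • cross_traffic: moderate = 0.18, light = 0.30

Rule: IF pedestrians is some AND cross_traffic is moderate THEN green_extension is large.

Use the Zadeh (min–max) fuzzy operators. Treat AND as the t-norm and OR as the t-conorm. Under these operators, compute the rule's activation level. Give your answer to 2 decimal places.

0.18

firing strength: some=0.35, moderate=0.18; AND[min(a, b)] → w = 0.18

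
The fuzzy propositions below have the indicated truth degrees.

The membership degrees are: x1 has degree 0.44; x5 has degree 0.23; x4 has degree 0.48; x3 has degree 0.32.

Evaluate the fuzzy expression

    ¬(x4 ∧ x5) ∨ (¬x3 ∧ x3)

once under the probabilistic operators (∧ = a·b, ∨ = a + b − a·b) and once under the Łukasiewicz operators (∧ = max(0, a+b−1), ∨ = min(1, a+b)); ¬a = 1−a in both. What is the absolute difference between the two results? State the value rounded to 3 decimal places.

Under probabilistic:
  x4 ∧ x5 = a·b on (0.4800, 0.2300) = 0.1104
  ¬(x4 ∧ x5) = 1 − 0.1104 = 0.8896
  ¬x3 = 1 − 0.3200 = 0.6800
  ¬x3 ∧ x3 = a·b on (0.6800, 0.3200) = 0.2176
  ¬(x4 ∧ x5) ∨ (¬x3 ∧ x3) = a + b − a·b on (0.8896, 0.2176) = 0.9136
  → value = 0.9136
Under Łukasiewicz:
  x4 ∧ x5 = max(0, a+b−1) on (0.48, 0.23) = 0.00
  ¬(x4 ∧ x5) = 1 − 0.00 = 1.00
  ¬x3 = 1 − 0.32 = 0.68
  ¬x3 ∧ x3 = max(0, a+b−1) on (0.68, 0.32) = 0.00
  ¬(x4 ∧ x5) ∨ (¬x3 ∧ x3) = min(1, a+b) on (1.00, 0.00) = 1.00
  → value = 1.0000
|0.9136 − 1.0000| = 0.086

0.086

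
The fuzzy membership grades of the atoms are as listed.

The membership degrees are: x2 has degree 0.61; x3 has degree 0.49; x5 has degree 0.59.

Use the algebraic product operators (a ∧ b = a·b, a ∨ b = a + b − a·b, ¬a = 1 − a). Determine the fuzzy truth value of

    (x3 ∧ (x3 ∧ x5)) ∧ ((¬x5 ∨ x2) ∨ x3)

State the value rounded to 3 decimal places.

0.125

x3 ∧ x5 = a·b on (0.4900, 0.5900) = 0.2891
x3 ∧ (x3 ∧ x5) = a·b on (0.4900, 0.2891) = 0.1417
¬x5 = 1 − 0.5900 = 0.4100
¬x5 ∨ x2 = a + b − a·b on (0.4100, 0.6100) = 0.7699
(¬x5 ∨ x2) ∨ x3 = a + b − a·b on (0.7699, 0.4900) = 0.8826
(x3 ∧ (x3 ∧ x5)) ∧ ((¬x5 ∨ x2) ∨ x3) = a·b on (0.1417, 0.8826) = 0.1250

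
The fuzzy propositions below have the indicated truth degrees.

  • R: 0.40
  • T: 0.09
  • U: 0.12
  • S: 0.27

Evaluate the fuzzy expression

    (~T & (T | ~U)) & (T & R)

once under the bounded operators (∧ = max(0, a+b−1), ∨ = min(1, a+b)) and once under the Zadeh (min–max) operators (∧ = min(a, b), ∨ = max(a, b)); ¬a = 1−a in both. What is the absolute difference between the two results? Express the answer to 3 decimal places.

0.090

Under bounded:
  ~T = 1 − 0.09 = 0.91
  ~U = 1 − 0.12 = 0.88
  T | ~U = min(1, a+b) on (0.09, 0.88) = 0.97
  ~T & (T | ~U) = max(0, a+b−1) on (0.91, 0.97) = 0.88
  T & R = max(0, a+b−1) on (0.09, 0.40) = 0.00
  (~T & (T | ~U)) & (T & R) = max(0, a+b−1) on (0.88, 0.00) = 0.00
  → value = 0.0000
Under Zadeh (min–max):
  ~T = 1 − 0.09 = 0.91
  ~U = 1 − 0.12 = 0.88
  T | ~U = max(a, b) on (0.09, 0.88) = 0.88
  ~T & (T | ~U) = min(a, b) on (0.91, 0.88) = 0.88
  T & R = min(a, b) on (0.09, 0.40) = 0.09
  (~T & (T | ~U)) & (T & R) = min(a, b) on (0.88, 0.09) = 0.09
  → value = 0.0900
|0.0000 − 0.0900| = 0.090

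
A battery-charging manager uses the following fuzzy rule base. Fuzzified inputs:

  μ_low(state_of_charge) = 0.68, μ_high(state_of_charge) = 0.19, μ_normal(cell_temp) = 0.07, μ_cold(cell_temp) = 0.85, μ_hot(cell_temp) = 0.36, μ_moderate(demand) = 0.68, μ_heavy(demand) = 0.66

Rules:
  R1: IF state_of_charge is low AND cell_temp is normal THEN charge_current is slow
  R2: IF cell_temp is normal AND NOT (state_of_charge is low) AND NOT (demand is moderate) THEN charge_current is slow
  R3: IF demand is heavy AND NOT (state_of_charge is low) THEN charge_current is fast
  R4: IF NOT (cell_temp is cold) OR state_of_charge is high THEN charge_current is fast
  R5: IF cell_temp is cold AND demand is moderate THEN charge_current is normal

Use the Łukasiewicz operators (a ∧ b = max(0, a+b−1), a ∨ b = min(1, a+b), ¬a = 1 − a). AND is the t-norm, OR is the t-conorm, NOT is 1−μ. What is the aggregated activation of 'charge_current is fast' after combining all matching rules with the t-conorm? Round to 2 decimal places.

0.34

R1: low=0.68, normal=0.07; AND[max(0, a+b−1)] → w = 0.00
R2: normal=0.07, ¬low=1−0.68=0.32, ¬moderate=1−0.68=0.32; AND[max(0, a+b−1)] → w = 0.00
R3: heavy=0.66, ¬low=1−0.68=0.32; AND[max(0, a+b−1)] → w = 0.00
R4: ¬cold=1−0.85=0.15, high=0.19; OR[min(1, a+b)] → w = 0.34
R5: cold=0.85, moderate=0.68; AND[max(0, a+b−1)] → w = 0.53
Rules with consequent 'fast': {R3, R4} → strengths 0.00, 0.34
Aggregate via t-conorm [min(1, a+b)]: 0.34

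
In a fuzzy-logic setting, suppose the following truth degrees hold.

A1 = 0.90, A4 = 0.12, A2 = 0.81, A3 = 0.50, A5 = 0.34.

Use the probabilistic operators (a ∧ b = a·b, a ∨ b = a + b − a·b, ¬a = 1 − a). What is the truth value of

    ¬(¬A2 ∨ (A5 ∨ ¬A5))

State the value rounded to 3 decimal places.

¬A2 = 1 − 0.8100 = 0.1900
¬A5 = 1 − 0.3400 = 0.6600
A5 ∨ ¬A5 = a + b − a·b on (0.3400, 0.6600) = 0.7756
¬A2 ∨ (A5 ∨ ¬A5) = a + b − a·b on (0.1900, 0.7756) = 0.8182
¬(¬A2 ∨ (A5 ∨ ¬A5)) = 1 − 0.8182 = 0.1818

0.182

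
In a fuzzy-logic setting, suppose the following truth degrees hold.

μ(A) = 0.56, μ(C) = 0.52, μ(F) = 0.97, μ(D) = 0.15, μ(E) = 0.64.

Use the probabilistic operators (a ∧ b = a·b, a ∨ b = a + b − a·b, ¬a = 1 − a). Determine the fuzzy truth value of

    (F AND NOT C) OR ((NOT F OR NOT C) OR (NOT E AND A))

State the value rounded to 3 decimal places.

NOT C = 1 − 0.5200 = 0.4800
F AND NOT C = a·b on (0.9700, 0.4800) = 0.4656
NOT F = 1 − 0.9700 = 0.0300
NOT C = 1 − 0.5200 = 0.4800
NOT F OR NOT C = a + b − a·b on (0.0300, 0.4800) = 0.4956
NOT E = 1 − 0.6400 = 0.3600
NOT E AND A = a·b on (0.3600, 0.5600) = 0.2016
(NOT F OR NOT C) OR (NOT E AND A) = a + b − a·b on (0.4956, 0.2016) = 0.5973
(F AND NOT C) OR ((NOT F OR NOT C) OR (NOT E AND A)) = a + b − a·b on (0.4656, 0.5973) = 0.7848

0.785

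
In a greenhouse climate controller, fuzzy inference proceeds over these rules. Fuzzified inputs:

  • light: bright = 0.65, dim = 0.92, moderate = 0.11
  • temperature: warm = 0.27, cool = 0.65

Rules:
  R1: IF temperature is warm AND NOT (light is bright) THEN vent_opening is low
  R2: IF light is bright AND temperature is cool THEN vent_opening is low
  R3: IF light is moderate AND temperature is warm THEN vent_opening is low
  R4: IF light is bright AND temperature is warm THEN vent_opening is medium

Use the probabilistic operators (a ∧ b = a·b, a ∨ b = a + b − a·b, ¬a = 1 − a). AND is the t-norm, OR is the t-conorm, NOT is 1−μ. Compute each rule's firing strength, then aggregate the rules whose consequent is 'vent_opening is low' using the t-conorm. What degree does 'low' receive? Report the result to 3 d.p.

R1: warm=0.27, ¬bright=1−0.65=0.35; AND[a·b] → w = 0.0945
R2: bright=0.65, cool=0.65; AND[a·b] → w = 0.4225
R3: moderate=0.11, warm=0.27; AND[a·b] → w = 0.0297
R4: bright=0.65, warm=0.27; AND[a·b] → w = 0.1755
Rules with consequent 'low': {R1, R2, R3} → strengths 0.0945, 0.4225, 0.0297
Aggregate via t-conorm [a + b − a·b]: 0.4926

0.493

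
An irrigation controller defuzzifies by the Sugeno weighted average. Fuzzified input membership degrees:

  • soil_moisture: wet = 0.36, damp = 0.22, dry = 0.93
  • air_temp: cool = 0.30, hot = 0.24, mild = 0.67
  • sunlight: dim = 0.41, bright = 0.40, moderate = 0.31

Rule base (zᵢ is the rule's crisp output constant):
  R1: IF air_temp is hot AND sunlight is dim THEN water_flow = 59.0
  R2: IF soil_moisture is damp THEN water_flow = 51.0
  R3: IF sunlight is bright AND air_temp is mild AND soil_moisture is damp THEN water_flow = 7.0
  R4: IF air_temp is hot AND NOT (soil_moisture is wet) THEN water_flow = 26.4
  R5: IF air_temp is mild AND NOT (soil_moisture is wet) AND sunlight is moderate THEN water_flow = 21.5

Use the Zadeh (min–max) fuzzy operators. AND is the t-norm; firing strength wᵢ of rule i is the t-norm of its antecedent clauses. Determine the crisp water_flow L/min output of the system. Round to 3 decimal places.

32.456

R1 (z=59.0): hot=0.24, dim=0.41; AND[min(a, b)] → w = 0.24
R2 (z=51.0): damp=0.22 → w = 0.22
R3 (z=7.0): bright=0.40, mild=0.67, damp=0.22; AND[min(a, b)] → w = 0.22
R4 (z=26.4): hot=0.24, ¬wet=1−0.36=0.64; AND[min(a, b)] → w = 0.24
R5 (z=21.5): mild=0.67, ¬wet=1−0.36=0.64, moderate=0.31; AND[min(a, b)] → w = 0.31
Weighted average = (0.24·59.0 + 0.22·51.0 + 0.22·7.0 + 0.24·26.4 + 0.31·21.5) / (0.24 + 0.22 + 0.22 + 0.24 + 0.31)
  = 39.9210 / 1.2300 = 32.456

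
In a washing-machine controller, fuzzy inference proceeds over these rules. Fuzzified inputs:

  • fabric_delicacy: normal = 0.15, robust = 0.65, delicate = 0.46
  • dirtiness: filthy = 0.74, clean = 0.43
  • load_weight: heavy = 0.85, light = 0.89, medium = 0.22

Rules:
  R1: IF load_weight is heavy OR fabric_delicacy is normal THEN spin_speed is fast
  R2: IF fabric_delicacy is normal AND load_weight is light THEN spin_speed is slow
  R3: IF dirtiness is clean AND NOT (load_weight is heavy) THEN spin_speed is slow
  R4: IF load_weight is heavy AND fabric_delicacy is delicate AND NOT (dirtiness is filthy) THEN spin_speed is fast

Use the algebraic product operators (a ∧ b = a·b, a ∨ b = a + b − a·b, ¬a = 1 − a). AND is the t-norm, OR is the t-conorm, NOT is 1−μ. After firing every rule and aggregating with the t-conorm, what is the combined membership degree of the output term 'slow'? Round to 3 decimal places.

0.189

R1: heavy=0.85, normal=0.15; OR[a + b − a·b] → w = 0.8725
R2: normal=0.15, light=0.89; AND[a·b] → w = 0.1335
R3: clean=0.43, ¬heavy=1−0.85=0.15; AND[a·b] → w = 0.0645
R4: heavy=0.85, delicate=0.46, ¬filthy=1−0.74=0.26; AND[a·b] → w = 0.1017
Rules with consequent 'slow': {R2, R3} → strengths 0.1335, 0.0645
Aggregate via t-conorm [a + b − a·b]: 0.1894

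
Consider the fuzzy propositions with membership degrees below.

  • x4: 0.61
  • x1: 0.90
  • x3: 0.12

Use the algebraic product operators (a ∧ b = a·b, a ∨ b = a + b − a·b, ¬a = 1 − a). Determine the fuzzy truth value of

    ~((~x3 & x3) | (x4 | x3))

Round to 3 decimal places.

0.307

~x3 = 1 − 0.1200 = 0.8800
~x3 & x3 = a·b on (0.8800, 0.1200) = 0.1056
x4 | x3 = a + b − a·b on (0.6100, 0.1200) = 0.6568
(~x3 & x3) | (x4 | x3) = a + b − a·b on (0.1056, 0.6568) = 0.6930
~((~x3 & x3) | (x4 | x3)) = 1 − 0.6930 = 0.3070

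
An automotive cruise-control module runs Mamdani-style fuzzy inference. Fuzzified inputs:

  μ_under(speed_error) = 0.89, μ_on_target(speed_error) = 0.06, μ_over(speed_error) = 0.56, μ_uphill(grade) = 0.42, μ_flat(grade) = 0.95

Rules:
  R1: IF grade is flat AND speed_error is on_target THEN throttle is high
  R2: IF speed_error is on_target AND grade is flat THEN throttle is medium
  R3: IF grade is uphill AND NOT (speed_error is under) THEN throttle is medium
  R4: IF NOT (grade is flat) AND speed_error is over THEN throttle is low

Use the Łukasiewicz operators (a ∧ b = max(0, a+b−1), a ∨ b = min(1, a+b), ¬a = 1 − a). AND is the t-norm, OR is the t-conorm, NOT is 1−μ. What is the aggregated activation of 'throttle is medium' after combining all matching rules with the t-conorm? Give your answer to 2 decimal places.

R1: flat=0.95, on_target=0.06; AND[max(0, a+b−1)] → w = 0.01
R2: on_target=0.06, flat=0.95; AND[max(0, a+b−1)] → w = 0.01
R3: uphill=0.42, ¬under=1−0.89=0.11; AND[max(0, a+b−1)] → w = 0.00
R4: ¬flat=1−0.95=0.05, over=0.56; AND[max(0, a+b−1)] → w = 0.00
Rules with consequent 'medium': {R2, R3} → strengths 0.01, 0.00
Aggregate via t-conorm [min(1, a+b)]: 0.01

0.01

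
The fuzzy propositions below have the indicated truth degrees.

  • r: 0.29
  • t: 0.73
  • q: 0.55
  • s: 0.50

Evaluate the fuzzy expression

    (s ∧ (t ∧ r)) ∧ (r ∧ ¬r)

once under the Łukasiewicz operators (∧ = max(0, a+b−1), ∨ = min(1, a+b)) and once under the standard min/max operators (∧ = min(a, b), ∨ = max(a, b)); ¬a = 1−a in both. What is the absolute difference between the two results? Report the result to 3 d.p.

0.290

Under Łukasiewicz:
  t ∧ r = max(0, a+b−1) on (0.73, 0.29) = 0.02
  s ∧ (t ∧ r) = max(0, a+b−1) on (0.50, 0.02) = 0.00
  ¬r = 1 − 0.29 = 0.71
  r ∧ ¬r = max(0, a+b−1) on (0.29, 0.71) = 0.00
  (s ∧ (t ∧ r)) ∧ (r ∧ ¬r) = max(0, a+b−1) on (0.00, 0.00) = 0.00
  → value = 0.0000
Under standard min/max:
  t ∧ r = min(a, b) on (0.73, 0.29) = 0.29
  s ∧ (t ∧ r) = min(a, b) on (0.50, 0.29) = 0.29
  ¬r = 1 − 0.29 = 0.71
  r ∧ ¬r = min(a, b) on (0.29, 0.71) = 0.29
  (s ∧ (t ∧ r)) ∧ (r ∧ ¬r) = min(a, b) on (0.29, 0.29) = 0.29
  → value = 0.2900
|0.0000 − 0.2900| = 0.290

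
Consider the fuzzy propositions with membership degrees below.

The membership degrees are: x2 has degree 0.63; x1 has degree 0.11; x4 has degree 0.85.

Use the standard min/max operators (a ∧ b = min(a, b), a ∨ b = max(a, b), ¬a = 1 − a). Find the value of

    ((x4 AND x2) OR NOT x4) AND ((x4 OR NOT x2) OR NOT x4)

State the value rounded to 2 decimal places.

x4 AND x2 = min(a, b) on (0.85, 0.63) = 0.63
NOT x4 = 1 − 0.85 = 0.15
(x4 AND x2) OR NOT x4 = max(a, b) on (0.63, 0.15) = 0.63
NOT x2 = 1 − 0.63 = 0.37
x4 OR NOT x2 = max(a, b) on (0.85, 0.37) = 0.85
NOT x4 = 1 − 0.85 = 0.15
(x4 OR NOT x2) OR NOT x4 = max(a, b) on (0.85, 0.15) = 0.85
((x4 AND x2) OR NOT x4) AND ((x4 OR NOT x2) OR NOT x4) = min(a, b) on (0.63, 0.85) = 0.63

0.63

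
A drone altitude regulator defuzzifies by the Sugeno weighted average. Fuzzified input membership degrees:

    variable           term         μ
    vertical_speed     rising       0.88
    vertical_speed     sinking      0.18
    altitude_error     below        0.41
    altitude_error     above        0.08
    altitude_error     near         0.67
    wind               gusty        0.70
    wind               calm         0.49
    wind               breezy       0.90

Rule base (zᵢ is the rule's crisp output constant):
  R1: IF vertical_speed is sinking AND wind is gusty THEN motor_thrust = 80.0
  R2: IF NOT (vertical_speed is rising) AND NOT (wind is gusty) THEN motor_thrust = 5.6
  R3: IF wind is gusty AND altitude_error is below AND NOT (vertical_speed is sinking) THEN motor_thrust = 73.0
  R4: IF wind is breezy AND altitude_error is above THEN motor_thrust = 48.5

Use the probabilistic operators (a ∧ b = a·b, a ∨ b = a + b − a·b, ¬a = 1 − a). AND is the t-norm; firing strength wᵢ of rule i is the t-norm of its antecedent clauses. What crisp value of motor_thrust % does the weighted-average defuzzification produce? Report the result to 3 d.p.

R1 (z=80.0): sinking=0.18, gusty=0.70; AND[a·b] → w = 0.1260
R2 (z=5.6): ¬rising=1−0.88=0.12, ¬gusty=1−0.70=0.30; AND[a·b] → w = 0.0360
R3 (z=73.0): gusty=0.70, below=0.41, ¬sinking=1−0.18=0.82; AND[a·b] → w = 0.2353
R4 (z=48.5): breezy=0.90, above=0.08; AND[a·b] → w = 0.0720
Weighted average = (0.1260·80.0 + 0.0360·5.6 + 0.2353·73.0 + 0.0720·48.5) / (0.1260 + 0.0360 + 0.2353 + 0.0720)
  = 30.9534 / 0.4693 = 65.951

65.951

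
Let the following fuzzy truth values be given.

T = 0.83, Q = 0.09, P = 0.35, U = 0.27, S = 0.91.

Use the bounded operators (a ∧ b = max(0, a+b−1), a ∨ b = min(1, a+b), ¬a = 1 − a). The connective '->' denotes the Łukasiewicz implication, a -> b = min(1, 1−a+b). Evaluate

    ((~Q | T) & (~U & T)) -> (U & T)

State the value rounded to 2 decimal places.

~Q = 1 − 0.09 = 0.91
~Q | T = min(1, a+b) on (0.91, 0.83) = 1.00
~U = 1 − 0.27 = 0.73
~U & T = max(0, a+b−1) on (0.73, 0.83) = 0.56
(~Q | T) & (~U & T) = max(0, a+b−1) on (1.00, 0.56) = 0.56
U & T = max(0, a+b−1) on (0.27, 0.83) = 0.10
((~Q | T) & (~U & T)) -> (U & T)  [Łukasiewicz: min(1, 1−a+b)] with a=0.56, b=0.10 → 0.54

0.54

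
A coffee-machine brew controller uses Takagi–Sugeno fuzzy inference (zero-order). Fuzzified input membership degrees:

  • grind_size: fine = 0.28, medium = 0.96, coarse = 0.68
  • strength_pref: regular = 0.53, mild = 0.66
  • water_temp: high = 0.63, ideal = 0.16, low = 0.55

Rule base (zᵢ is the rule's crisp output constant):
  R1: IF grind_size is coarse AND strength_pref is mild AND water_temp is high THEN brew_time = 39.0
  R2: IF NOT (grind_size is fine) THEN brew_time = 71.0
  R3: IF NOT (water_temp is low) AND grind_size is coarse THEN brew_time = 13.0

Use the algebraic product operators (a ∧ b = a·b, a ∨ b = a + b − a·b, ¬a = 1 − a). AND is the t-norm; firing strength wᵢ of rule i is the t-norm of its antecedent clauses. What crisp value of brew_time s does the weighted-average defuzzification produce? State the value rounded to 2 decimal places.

R1 (z=39.0): coarse=0.68, mild=0.66, high=0.63; AND[a·b] → w = 0.2827
R2 (z=71.0): ¬fine=1−0.28=0.72 → w = 0.7200
R3 (z=13.0): ¬low=1−0.55=0.45, coarse=0.68; AND[a·b] → w = 0.3060
Weighted average = (0.2827·39.0 + 0.7200·71.0 + 0.3060·13.0) / (0.2827 + 0.7200 + 0.3060)
  = 66.1250 / 1.3087 = 50.53

50.53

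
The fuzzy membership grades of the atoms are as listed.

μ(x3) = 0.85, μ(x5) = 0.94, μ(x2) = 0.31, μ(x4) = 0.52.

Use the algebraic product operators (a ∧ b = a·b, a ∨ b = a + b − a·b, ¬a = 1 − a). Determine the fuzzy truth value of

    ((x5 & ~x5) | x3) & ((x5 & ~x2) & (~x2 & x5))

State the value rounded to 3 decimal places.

0.361

~x5 = 1 − 0.9400 = 0.0600
x5 & ~x5 = a·b on (0.9400, 0.0600) = 0.0564
(x5 & ~x5) | x3 = a + b − a·b on (0.0564, 0.8500) = 0.8585
~x2 = 1 − 0.3100 = 0.6900
x5 & ~x2 = a·b on (0.9400, 0.6900) = 0.6486
~x2 = 1 − 0.3100 = 0.6900
~x2 & x5 = a·b on (0.6900, 0.9400) = 0.6486
(x5 & ~x2) & (~x2 & x5) = a·b on (0.6486, 0.6486) = 0.4207
((x5 & ~x5) | x3) & ((x5 & ~x2) & (~x2 & x5)) = a·b on (0.8585, 0.4207) = 0.3611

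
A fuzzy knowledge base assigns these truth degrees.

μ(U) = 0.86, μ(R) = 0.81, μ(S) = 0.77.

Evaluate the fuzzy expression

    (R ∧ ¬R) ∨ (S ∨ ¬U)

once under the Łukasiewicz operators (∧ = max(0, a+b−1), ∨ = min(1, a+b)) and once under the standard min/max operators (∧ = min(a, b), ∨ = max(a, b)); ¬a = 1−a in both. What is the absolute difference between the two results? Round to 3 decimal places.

Under Łukasiewicz:
  ¬R = 1 − 0.81 = 0.19
  R ∧ ¬R = max(0, a+b−1) on (0.81, 0.19) = 0.00
  ¬U = 1 − 0.86 = 0.14
  S ∨ ¬U = min(1, a+b) on (0.77, 0.14) = 0.91
  (R ∧ ¬R) ∨ (S ∨ ¬U) = min(1, a+b) on (0.00, 0.91) = 0.91
  → value = 0.9100
Under standard min/max:
  ¬R = 1 − 0.81 = 0.19
  R ∧ ¬R = min(a, b) on (0.81, 0.19) = 0.19
  ¬U = 1 − 0.86 = 0.14
  S ∨ ¬U = max(a, b) on (0.77, 0.14) = 0.77
  (R ∧ ¬R) ∨ (S ∨ ¬U) = max(a, b) on (0.19, 0.77) = 0.77
  → value = 0.7700
|0.9100 − 0.7700| = 0.140

0.140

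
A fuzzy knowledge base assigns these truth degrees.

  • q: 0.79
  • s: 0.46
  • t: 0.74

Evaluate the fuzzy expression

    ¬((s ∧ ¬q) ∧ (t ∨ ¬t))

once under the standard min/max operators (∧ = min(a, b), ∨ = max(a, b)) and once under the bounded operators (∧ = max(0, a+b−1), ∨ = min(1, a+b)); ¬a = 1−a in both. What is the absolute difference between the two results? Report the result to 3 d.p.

Under standard min/max:
  ¬q = 1 − 0.79 = 0.21
  s ∧ ¬q = min(a, b) on (0.46, 0.21) = 0.21
  ¬t = 1 − 0.74 = 0.26
  t ∨ ¬t = max(a, b) on (0.74, 0.26) = 0.74
  (s ∧ ¬q) ∧ (t ∨ ¬t) = min(a, b) on (0.21, 0.74) = 0.21
  ¬((s ∧ ¬q) ∧ (t ∨ ¬t)) = 1 − 0.21 = 0.79
  → value = 0.7900
Under bounded:
  ¬q = 1 − 0.79 = 0.21
  s ∧ ¬q = max(0, a+b−1) on (0.46, 0.21) = 0.00
  ¬t = 1 − 0.74 = 0.26
  t ∨ ¬t = min(1, a+b) on (0.74, 0.26) = 1.00
  (s ∧ ¬q) ∧ (t ∨ ¬t) = max(0, a+b−1) on (0.00, 1.00) = 0.00
  ¬((s ∧ ¬q) ∧ (t ∨ ¬t)) = 1 − 0.00 = 1.00
  → value = 1.0000
|0.7900 − 1.0000| = 0.210

0.210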